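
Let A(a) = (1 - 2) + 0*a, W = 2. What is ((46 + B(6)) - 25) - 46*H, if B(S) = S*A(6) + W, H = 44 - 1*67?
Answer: 1075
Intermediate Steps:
H = -23 (H = 44 - 67 = -23)
A(a) = -1 (A(a) = -1 + 0 = -1)
B(S) = 2 - S (B(S) = S*(-1) + 2 = -S + 2 = 2 - S)
((46 + B(6)) - 25) - 46*H = ((46 + (2 - 1*6)) - 25) - 46*(-23) = ((46 + (2 - 6)) - 25) + 1058 = ((46 - 4) - 25) + 1058 = (42 - 25) + 1058 = 17 + 1058 = 1075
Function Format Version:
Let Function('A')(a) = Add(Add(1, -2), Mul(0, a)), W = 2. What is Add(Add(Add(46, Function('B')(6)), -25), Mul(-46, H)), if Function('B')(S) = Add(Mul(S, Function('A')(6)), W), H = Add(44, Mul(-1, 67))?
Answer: 1075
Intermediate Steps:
H = -23 (H = Add(44, -67) = -23)
Function('A')(a) = -1 (Function('A')(a) = Add(-1, 0) = -1)
Function('B')(S) = Add(2, Mul(-1, S)) (Function('B')(S) = Add(Mul(S, -1), 2) = Add(Mul(-1, S), 2) = Add(2, Mul(-1, S)))
Add(Add(Add(46, Function('B')(6)), -25), Mul(-46, H)) = Add(Add(Add(46, Add(2, Mul(-1, 6))), -25), Mul(-46, -23)) = Add(Add(Add(46, Add(2, -6)), -25), 1058) = Add(Add(Add(46, -4), -25), 1058) = Add(Add(42, -25), 1058) = Add(17, 1058) = 1075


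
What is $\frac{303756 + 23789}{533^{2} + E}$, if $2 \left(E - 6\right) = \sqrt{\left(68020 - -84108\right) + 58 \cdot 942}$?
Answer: $\frac{93053896775}{80709917334} - \frac{327545 \sqrt{51691}}{80709917334} \approx 1.152$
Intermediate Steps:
$E = 6 + \sqrt{51691}$ ($E = 6 + \frac{\sqrt{\left(68020 - -84108\right) + 58 \cdot 942}}{2} = 6 + \frac{\sqrt{\left(68020 + 84108\right) + 54636}}{2} = 6 + \frac{\sqrt{152128 + 54636}}{2} = 6 + \frac{\sqrt{206764}}{2} = 6 + \frac{2 \sqrt{51691}}{2} = 6 + \sqrt{51691} \approx 233.36$)
$\frac{303756 + 23789}{533^{2} + E} = \frac{303756 + 23789}{533^{2} + \left(6 + \sqrt{51691}\right)} = \frac{327545}{284089 + \left(6 + \sqrt{51691}\right)} = \frac{327545}{284095 + \sqrt{51691}}$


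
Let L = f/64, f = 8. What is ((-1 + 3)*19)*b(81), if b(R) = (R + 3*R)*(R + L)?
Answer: 998811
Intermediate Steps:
L = 1/8 (L = 8/64 = 8*(1/64) = 1/8 ≈ 0.12500)
b(R) = 4*R*(1/8 + R) (b(R) = (R + 3*R)*(R + 1/8) = (4*R)*(1/8 + R) = 4*R*(1/8 + R))
((-1 + 3)*19)*b(81) = ((-1 + 3)*19)*((1/2)*81*(1 + 8*81)) = (2*19)*((1/2)*81*(1 + 648)) = 38*((1/2)*81*649) = 38*(52569/2) = 998811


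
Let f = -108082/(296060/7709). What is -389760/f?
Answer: 57696172800/416602069 ≈ 138.49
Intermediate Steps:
f = -416602069/148030 (f = -108082/(296060*(1/7709)) = -108082/296060/7709 = -108082*7709/296060 = -416602069/148030 ≈ -2814.3)
-389760/f = -389760/(-416602069/148030) = -389760*(-148030/416602069) = 57696172800/416602069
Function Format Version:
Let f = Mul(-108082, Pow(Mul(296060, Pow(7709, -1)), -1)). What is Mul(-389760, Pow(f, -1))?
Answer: Rational(57696172800, 416602069) ≈ 138.49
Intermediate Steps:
f = Rational(-416602069, 148030) (f = Mul(-108082, Pow(Mul(296060, Rational(1, 7709)), -1)) = Mul(-108082, Pow(Rational(296060, 7709), -1)) = Mul(-108082, Rational(7709, 296060)) = Rational(-416602069, 148030) ≈ -2814.3)
Mul(-389760, Pow(f, -1)) = Mul(-389760, Pow(Rational(-416602069, 148030), -1)) = Mul(-389760, Rational(-148030, 416602069)) = Rational(57696172800, 416602069)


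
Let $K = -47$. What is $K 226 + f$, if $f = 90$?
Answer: $-10532$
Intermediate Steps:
$K 226 + f = \left(-47\right) 226 + 90 = -10622 + 90 = -10532$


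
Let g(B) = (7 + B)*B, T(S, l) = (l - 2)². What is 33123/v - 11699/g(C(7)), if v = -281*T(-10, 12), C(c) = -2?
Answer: 32841067/28100 ≈ 1168.7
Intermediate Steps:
T(S, l) = (-2 + l)²
v = -28100 (v = -281*(-2 + 12)² = -281*10² = -281*100 = -28100)
g(B) = B*(7 + B)
33123/v - 11699/g(C(7)) = 33123/(-28100) - 11699*(-1/(2*(7 - 2))) = 33123*(-1/28100) - 11699/((-2*5)) = -33123/28100 - 11699/(-10) = -33123/28100 - 11699*(-⅒) = -33123/28100 + 11699/10 = 32841067/28100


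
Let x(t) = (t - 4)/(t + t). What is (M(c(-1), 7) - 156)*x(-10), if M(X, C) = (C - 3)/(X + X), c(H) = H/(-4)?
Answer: -518/5 ≈ -103.60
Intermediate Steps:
c(H) = -H/4 (c(H) = H*(-¼) = -H/4)
M(X, C) = (-3 + C)/(2*X) (M(X, C) = (-3 + C)/((2*X)) = (-3 + C)*(1/(2*X)) = (-3 + C)/(2*X))
x(t) = (-4 + t)/(2*t) (x(t) = (-4 + t)/((2*t)) = (-4 + t)*(1/(2*t)) = (-4 + t)/(2*t))
(M(c(-1), 7) - 156)*x(-10) = ((-3 + 7)/(2*((-¼*(-1)))) - 156)*((½)*(-4 - 10)/(-10)) = ((½)*4/(¼) - 156)*((½)*(-⅒)*(-14)) = ((½)*4*4 - 156)*(7/10) = (8 - 156)*(7/10) = -148*7/10 = -518/5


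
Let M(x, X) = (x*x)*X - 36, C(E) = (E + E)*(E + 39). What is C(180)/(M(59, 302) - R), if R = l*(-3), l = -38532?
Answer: 7884/93563 ≈ 0.084264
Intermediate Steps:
C(E) = 2*E*(39 + E) (C(E) = (2*E)*(39 + E) = 2*E*(39 + E))
R = 115596 (R = -38532*(-3) = 115596)
M(x, X) = -36 + X*x**2 (M(x, X) = x**2*X - 36 = X*x**2 - 36 = -36 + X*x**2)
C(180)/(M(59, 302) - R) = (2*180*(39 + 180))/((-36 + 302*59**2) - 1*115596) = (2*180*219)/((-36 + 302*3481) - 115596) = 78840/((-36 + 1051262) - 115596) = 78840/(1051226 - 115596) = 78840/935630 = 78840*(1/935630) = 7884/93563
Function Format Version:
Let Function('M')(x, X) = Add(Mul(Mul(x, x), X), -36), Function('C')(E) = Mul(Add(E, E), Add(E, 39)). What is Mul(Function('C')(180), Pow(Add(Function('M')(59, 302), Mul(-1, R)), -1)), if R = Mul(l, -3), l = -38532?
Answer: Rational(7884, 93563) ≈ 0.084264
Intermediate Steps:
Function('C')(E) = Mul(2, E, Add(39, E)) (Function('C')(E) = Mul(Mul(2, E), Add(39, E)) = Mul(2, E, Add(39, E)))
R = 115596 (R = Mul(-38532, -3) = 115596)
Function('M')(x, X) = Add(-36, Mul(X, Pow(x, 2))) (Function('M')(x, X) = Add(Mul(Pow(x, 2), X), -36) = Add(Mul(X, Pow(x, 2)), -36) = Add(-36, Mul(X, Pow(x, 2))))
Mul(Function('C')(180), Pow(Add(Function('M')(59, 302), Mul(-1, R)), -1)) = Mul(Mul(2, 180, Add(39, 180)), Pow(Add(Add(-36, Mul(302, Pow(59, 2))), Mul(-1, 115596)), -1)) = Mul(Mul(2, 180, 219), Pow(Add(Add(-36, Mul(302, 3481)), -115596), -1)) = Mul(78840, Pow(Add(Add(-36, 1051262), -115596), -1)) = Mul(78840, Pow(Add(1051226, -115596), -1)) = Mul(78840, Pow(935630, -1)) = Mul(78840, Rational(1, 935630)) = Rational(7884, 93563)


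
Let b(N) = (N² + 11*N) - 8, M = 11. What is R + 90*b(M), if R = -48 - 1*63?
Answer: 20949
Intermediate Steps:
R = -111 (R = -48 - 63 = -111)
b(N) = -8 + N² + 11*N
R + 90*b(M) = -111 + 90*(-8 + 11² + 11*11) = -111 + 90*(-8 + 121 + 121) = -111 + 90*234 = -111 + 21060 = 20949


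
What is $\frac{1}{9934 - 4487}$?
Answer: $\frac{1}{5447} \approx 0.00018359$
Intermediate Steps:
$\frac{1}{9934 - 4487} = \frac{1}{5447}$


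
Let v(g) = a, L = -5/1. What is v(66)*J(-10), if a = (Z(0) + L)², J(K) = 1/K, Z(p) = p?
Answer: -5/2 ≈ -2.5000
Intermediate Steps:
L = -5 (L = -5*1 = -5)
a = 25 (a = (0 - 5)² = (-5)² = 25)
v(g) = 25
v(66)*J(-10) = 25/(-10) = 25*(-⅒) = -5/2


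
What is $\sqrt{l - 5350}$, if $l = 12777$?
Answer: $\sqrt{7427} \approx 86.18$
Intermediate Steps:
$\sqrt{l - 5350} = \sqrt{12777 - 5350} = \sqrt{7427}$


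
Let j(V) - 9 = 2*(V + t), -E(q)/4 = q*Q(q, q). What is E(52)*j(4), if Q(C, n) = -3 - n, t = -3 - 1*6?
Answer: -11440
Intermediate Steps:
t = -9 (t = -3 - 6 = -9)
E(q) = -4*q*(-3 - q)
j(V) = -9 + 2*V (j(V) = 9 + 2*(V - 9) = 9 + 2*(-9 + V) = 9 + (-18 + 2*V) = -9 + 2*V)
E(52)*j(4) = (4*52*(3 + 52))*(-9 + 2*4) = (4*52*55)*(-9 + 8) = 11440*(-1) = -11440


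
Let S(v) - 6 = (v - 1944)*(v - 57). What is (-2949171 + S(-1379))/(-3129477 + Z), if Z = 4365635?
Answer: 1822663/1236158 ≈ 1.4745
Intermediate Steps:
S(v) = 6 + (-1944 + v)*(-57 + v) (S(v) = 6 + (v - 1944)*(v - 57) = 6 + (-1944 + v)*(-57 + v))
(-2949171 + S(-1379))/(-3129477 + Z) = (-2949171 + (110814 + (-1379)**2 - 2001*(-1379)))/(-3129477 + 4365635) = (-2949171 + (110814 + 1901641 + 2759379))/1236158 = (-2949171 + 4771834)*(1/1236158) = 1822663*(1/1236158) = 1822663/1236158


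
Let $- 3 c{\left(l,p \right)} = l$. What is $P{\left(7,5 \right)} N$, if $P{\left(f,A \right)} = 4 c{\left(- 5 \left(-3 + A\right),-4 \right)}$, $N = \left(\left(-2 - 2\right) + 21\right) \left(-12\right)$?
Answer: $-2720$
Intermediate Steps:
$N = -204$ ($N = \left(\left(-2 - 2\right) + 21\right) \left(-12\right) = \left(-4 + 21\right) \left(-12\right) = 17 \left(-12\right) = -204$)
$c{\left(l,p \right)} = - \frac{l}{3}$
$P{\left(f,A \right)} = -20 + \frac{20 A}{3}$ ($P{\left(f,A \right)} = 4 \left(- \frac{\left(-5\right) \left(-3 + A\right)}{3}\right) = 4 \left(- \frac{15 - 5 A}{3}\right) = 4 \left(-5 + \frac{5 A}{3}\right) = -20 + \frac{20 A}{3}$)
$P{\left(7,5 \right)} N = \left(-20 + \frac{20}{3} \cdot 5\right) \left(-204\right) = \left(-20 + \frac{100}{3}\right) \left(-204\right) = \frac{40}{3} \left(-204\right) = -2720$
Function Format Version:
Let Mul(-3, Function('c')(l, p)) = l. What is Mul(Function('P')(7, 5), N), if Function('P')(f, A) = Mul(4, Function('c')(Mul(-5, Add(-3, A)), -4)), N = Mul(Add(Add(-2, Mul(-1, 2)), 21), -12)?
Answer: -2720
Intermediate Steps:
N = -204 (N = Mul(Add(Add(-2, -2), 21), -12) = Mul(Add(-4, 21), -12) = Mul(17, -12) = -204)
Function('c')(l, p) = Mul(Rational(-1, 3), l)
Function('P')(f, A) = Add(-20, Mul(Rational(20, 3), A)) (Function('P')(f, A) = Mul(4, Mul(Rational(-1, 3), Mul(-5, Add(-3, A)))) = Mul(4, Mul(Rational(-1, 3), Add(15, Mul(-5, A)))) = Mul(4, Add(-5, Mul(Rational(5, 3), A))) = Add(-20, Mul(Rational(20, 3), A)))
Mul(Function('P')(7, 5), N) = Mul(Add(-20, Mul(Rational(20, 3), 5)), -204) = Mul(Add(-20, Rational(100, 3)), -204) = Mul(Rational(40, 3), -204) = -2720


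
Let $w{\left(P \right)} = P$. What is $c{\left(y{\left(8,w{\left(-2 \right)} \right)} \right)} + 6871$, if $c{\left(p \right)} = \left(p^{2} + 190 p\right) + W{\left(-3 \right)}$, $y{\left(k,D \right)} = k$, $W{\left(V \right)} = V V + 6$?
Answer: $8470$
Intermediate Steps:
$W{\left(V \right)} = 6 + V^{2}$ ($W{\left(V \right)} = V^{2} + 6 = 6 + V^{2}$)
$c{\left(p \right)} = 15 + p^{2} + 190 p$ ($c{\left(p \right)} = \left(p^{2} + 190 p\right) + \left(6 + \left(-3\right)^{2}\right) = \left(p^{2} + 190 p\right) + \left(6 + 9\right) = \left(p^{2} + 190 p\right) + 15 = 15 + p^{2} + 190 p$)
$c{\left(y{\left(8,w{\left(-2 \right)} \right)} \right)} + 6871 = \left(15 + 8^{2} + 190 \cdot 8\right) + 6871 = \left(15 + 64 + 1520\right) + 6871 = 1599 + 6871 = 8470$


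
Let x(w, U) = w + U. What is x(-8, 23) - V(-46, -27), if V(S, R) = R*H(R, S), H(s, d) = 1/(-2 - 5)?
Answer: 78/7 ≈ 11.143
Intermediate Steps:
x(w, U) = U + w
H(s, d) = -⅐ (H(s, d) = 1/(-7) = -⅐)
V(S, R) = -R/7 (V(S, R) = R*(-⅐) = -R/7)
x(-8, 23) - V(-46, -27) = (23 - 8) - (-1)*(-27)/7 = 15 - 1*27/7 = 15 - 27/7 = 78/7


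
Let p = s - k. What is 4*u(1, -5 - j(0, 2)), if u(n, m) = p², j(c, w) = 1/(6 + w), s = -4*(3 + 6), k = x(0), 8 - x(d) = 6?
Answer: 5776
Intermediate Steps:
x(d) = 2 (x(d) = 8 - 1*6 = 8 - 6 = 2)
k = 2
s = -36 (s = -4*9 = -36)
p = -38 (p = -36 - 1*2 = -36 - 2 = -38)
u(n, m) = 1444 (u(n, m) = (-38)² = 1444)
4*u(1, -5 - j(0, 2)) = 4*1444 = 5776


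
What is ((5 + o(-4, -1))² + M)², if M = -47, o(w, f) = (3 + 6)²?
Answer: 54007801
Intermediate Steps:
o(w, f) = 81 (o(w, f) = 9² = 81)
((5 + o(-4, -1))² + M)² = ((5 + 81)² - 47)² = (86² - 47)² = (7396 - 47)² = 7349² = 54007801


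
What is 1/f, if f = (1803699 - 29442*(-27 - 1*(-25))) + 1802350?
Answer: 1/3664933 ≈ 2.7286e-7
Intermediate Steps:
f = 3664933 (f = (1803699 - 29442*(-27 + 25)) + 1802350 = (1803699 - 29442*(-2)) + 1802350 = (1803699 + 58884) + 1802350 = 1862583 + 1802350 = 3664933)
1/f = 1/3664933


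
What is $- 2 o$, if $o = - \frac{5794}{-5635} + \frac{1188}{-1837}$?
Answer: $- \frac{718036}{941045} \approx -0.76302$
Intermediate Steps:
$o = \frac{359018}{941045}$ ($o = \left(-5794\right) \left(- \frac{1}{5635}\right) + 1188 \left(- \frac{1}{1837}\right) = \frac{5794}{5635} - \frac{108}{167} = \frac{359018}{941045} \approx 0.38151$)
$- 2 o = \left(-2\right) \frac{359018}{941045} = - \frac{718036}{941045}$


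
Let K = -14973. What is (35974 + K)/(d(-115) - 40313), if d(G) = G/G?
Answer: -21001/40312 ≈ -0.52096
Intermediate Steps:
d(G) = 1
(35974 + K)/(d(-115) - 40313) = (35974 - 14973)/(1 - 40313) = 21001/(-40312) = 21001*(-1/40312) = -21001/40312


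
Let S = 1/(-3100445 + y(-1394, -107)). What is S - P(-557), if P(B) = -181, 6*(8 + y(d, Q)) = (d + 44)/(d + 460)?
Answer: 524143939803/2895822877 ≈ 181.00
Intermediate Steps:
y(d, Q) = -8 + (44 + d)/(6*(460 + d)) (y(d, Q) = -8 + ((d + 44)/(d + 460))/6 = -8 + ((44 + d)/(460 + d))/6 = -8 + (44 + d)/(6*(460 + d)))
S = -934/2895822877 (S = 1/(-3100445 + (-22036 - 47*(-1394))/(6*(460 - 1394))) = 1/(-3100445 + (⅙)*(-22036 + 65518)/(-934)) = 1/(-3100445 + (⅙)*(-1/934)*43482) = 1/(-3100445 - 7247/934) = 1/(-2895822877/934) = -934/2895822877 ≈ -3.2253e-7)
S - P(-557) = -934/2895822877 - 1*(-181) = -934/2895822877 + 181 = 524143939803/2895822877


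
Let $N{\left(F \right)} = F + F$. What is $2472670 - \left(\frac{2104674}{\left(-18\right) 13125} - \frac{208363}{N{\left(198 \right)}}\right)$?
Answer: $\frac{476091977489}{192500} \approx 2.4732 \cdot 10^{6}$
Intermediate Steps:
$N{\left(F \right)} = 2 F$
$2472670 - \left(\frac{2104674}{\left(-18\right) 13125} - \frac{208363}{N{\left(198 \right)}}\right) = 2472670 - \left(\frac{2104674}{\left(-18\right) 13125} - \frac{208363}{2 \cdot 198}\right) = 2472670 - \left(\frac{2104674}{-236250} - \frac{208363}{396}\right) = 2472670 - \left(2104674 \left(- \frac{1}{236250}\right) - \frac{208363}{396}\right) = 2472670 - \left(- \frac{350779}{39375} - \frac{208363}{396}\right) = 2472670 - - \frac{103002489}{192500} = 2472670 + \frac{103002489}{192500} = \frac{476091977489}{192500}$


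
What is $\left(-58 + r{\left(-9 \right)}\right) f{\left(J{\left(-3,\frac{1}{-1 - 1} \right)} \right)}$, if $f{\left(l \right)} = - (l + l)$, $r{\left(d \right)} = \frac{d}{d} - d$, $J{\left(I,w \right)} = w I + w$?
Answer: $96$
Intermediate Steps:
$J{\left(I,w \right)} = w + I w$ ($J{\left(I,w \right)} = I w + w = w + I w$)
$r{\left(d \right)} = 1 - d$
$f{\left(l \right)} = - 2 l$
$\left(-58 + r{\left(-9 \right)}\right) f{\left(J{\left(-3,\frac{1}{-1 - 1} \right)} \right)} = \left(-58 + \left(1 - -9\right)\right) \left(- 2 \frac{1 - 3}{-1 - 1}\right) = \left(-58 + \left(1 + 9\right)\right) \left(- 2 \frac{1}{-2} \left(-2\right)\right) = \left(-58 + 10\right) \left(- 2 \left(\left(- \frac{1}{2}\right) \left(-2\right)\right)\right) = - 48 \left(\left(-2\right) 1\right) = \left(-48\right) \left(-2\right) = 96$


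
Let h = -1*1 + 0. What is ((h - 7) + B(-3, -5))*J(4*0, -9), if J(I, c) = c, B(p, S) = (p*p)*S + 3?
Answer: 450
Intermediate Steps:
B(p, S) = 3 + S*p² (B(p, S) = p²*S + 3 = S*p² + 3 = 3 + S*p²)
h = -1 (h = -1 + 0 = -1)
((h - 7) + B(-3, -5))*J(4*0, -9) = ((-1 - 7) + (3 - 5*(-3)²))*(-9) = (-8 + (3 - 5*9))*(-9) = (-8 + (3 - 45))*(-9) = (-8 - 42)*(-9) = -50*(-9) = 450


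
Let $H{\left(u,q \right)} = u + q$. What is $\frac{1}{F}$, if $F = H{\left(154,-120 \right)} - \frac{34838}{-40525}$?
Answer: $\frac{40525}{1412688} \approx 0.028686$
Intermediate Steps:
$H{\left(u,q \right)} = q + u$
$F = \frac{1412688}{40525}$ ($F = \left(-120 + 154\right) - \frac{34838}{-40525} = 34 - 34838 \left(- \frac{1}{40525}\right) = 34 - - \frac{34838}{40525} = 34 + \frac{34838}{40525} = \frac{1412688}{40525} \approx 34.86$)
$\frac{1}{F} = \frac{1}{\frac{1412688}{40525}} = \frac{40525}{1412688}$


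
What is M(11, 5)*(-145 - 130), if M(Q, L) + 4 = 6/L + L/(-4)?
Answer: 4455/4 ≈ 1113.8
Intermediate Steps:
M(Q, L) = -4 + 6/L - L/4 (M(Q, L) = -4 + (6/L + L/(-4)) = -4 + (6/L + L*(-1/4)) = -4 + (6/L - L/4) = -4 + 6/L - L/4)
M(11, 5)*(-145 - 130) = (-4 + 6/5 - 1/4*5)*(-145 - 130) = (-4 + 6*(1/5) - 5/4)*(-275) = (-4 + 6/5 - 5/4)*(-275) = -81/20*(-275) = 4455/4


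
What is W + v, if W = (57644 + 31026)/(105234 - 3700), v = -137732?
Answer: -6992196109/50767 ≈ -1.3773e+5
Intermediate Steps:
W = 44335/50767 (W = 88670/101534 = 88670*(1/101534) = 44335/50767 ≈ 0.87330)
W + v = 44335/50767 - 137732 = -6992196109/50767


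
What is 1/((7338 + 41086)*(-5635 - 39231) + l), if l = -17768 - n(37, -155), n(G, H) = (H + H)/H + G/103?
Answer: -103/223778722299 ≈ -4.6028e-10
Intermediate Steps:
n(G, H) = 2 + G/103 (n(G, H) = (2*H)/H + G*(1/103) = 2 + G/103)
l = -1830347/103 (l = -17768 - (2 + (1/103)*37) = -17768 - (2 + 37/103) = -17768 - 1*243/103 = -17768 - 243/103 = -1830347/103 ≈ -17770.)
1/((7338 + 41086)*(-5635 - 39231) + l) = 1/((7338 + 41086)*(-5635 - 39231) - 1830347/103) = 1/(48424*(-44866) - 1830347/103) = 1/(-2172591184 - 1830347/103) = 1/(-223778722299/103) = -103/223778722299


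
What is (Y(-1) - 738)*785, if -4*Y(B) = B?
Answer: -2316535/4 ≈ -5.7913e+5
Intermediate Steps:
Y(B) = -B/4
(Y(-1) - 738)*785 = (-¼*(-1) - 738)*785 = (¼ - 738)*785 = -2951/4*785 = -2316535/4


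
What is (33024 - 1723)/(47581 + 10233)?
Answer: 31301/57814 ≈ 0.54141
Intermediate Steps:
(33024 - 1723)/(47581 + 10233) = 31301/57814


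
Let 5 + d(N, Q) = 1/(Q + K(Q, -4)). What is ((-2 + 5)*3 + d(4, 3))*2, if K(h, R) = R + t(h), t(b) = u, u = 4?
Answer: 26/3 ≈ 8.6667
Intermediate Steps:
t(b) = 4
K(h, R) = 4 + R (K(h, R) = R + 4 = 4 + R)
d(N, Q) = -5 + 1/Q (d(N, Q) = -5 + 1/(Q + (4 - 4)) = -5 + 1/(Q + 0) = -5 + 1/Q)
((-2 + 5)*3 + d(4, 3))*2 = ((-2 + 5)*3 + (-5 + 1/3))*2 = (3*3 + (-5 + 1/3))*2 = (9 - 14/3)*2 = (13/3)*2 = 26/3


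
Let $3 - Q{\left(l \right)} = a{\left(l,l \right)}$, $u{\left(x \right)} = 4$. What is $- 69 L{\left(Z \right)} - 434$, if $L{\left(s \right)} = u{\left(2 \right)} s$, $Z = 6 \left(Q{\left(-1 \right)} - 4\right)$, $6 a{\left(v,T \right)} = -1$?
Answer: $946$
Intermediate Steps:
$a{\left(v,T \right)} = - \frac{1}{6}$ ($a{\left(v,T \right)} = \frac{1}{6} \left(-1\right) = - \frac{1}{6}$)
$Q{\left(l \right)} = \frac{19}{6}$ ($Q{\left(l \right)} = 3 - - \frac{1}{6} = 3 + \frac{1}{6} = \frac{19}{6}$)
$Z = -5$ ($Z = 6 \left(\frac{19}{6} - 4\right) = 6 \left(- \frac{5}{6}\right) = -5$)
$L{\left(s \right)} = 4 s$
$- 69 L{\left(Z \right)} - 434 = - 69 \cdot 4 \left(-5\right) - 434 = \left(-69\right) \left(-20\right) - 434 = 1380 - 434 = 946$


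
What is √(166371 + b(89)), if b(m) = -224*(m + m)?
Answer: √126499 ≈ 355.67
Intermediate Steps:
b(m) = -448*m
√(166371 + b(89)) = √(166371 - 448*89) = √(166371 - 39872) = √126499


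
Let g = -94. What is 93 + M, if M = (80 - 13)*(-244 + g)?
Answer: -22553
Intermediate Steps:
M = -22646 (M = (80 - 13)*(-244 - 94) = 67*(-338) = -22646)
93 + M = 93 - 22646 = -22553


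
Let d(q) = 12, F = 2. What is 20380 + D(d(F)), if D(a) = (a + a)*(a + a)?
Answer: 20956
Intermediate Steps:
D(a) = 4*a**2 (D(a) = (2*a)*(2*a) = 4*a**2)
20380 + D(d(F)) = 20380 + 4*12**2 = 20380 + 4*144 = 20380 + 576 = 20956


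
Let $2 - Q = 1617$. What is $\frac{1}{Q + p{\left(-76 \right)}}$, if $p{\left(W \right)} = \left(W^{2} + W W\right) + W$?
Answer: $\frac{1}{9861} \approx 0.00010141$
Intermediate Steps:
$p{\left(W \right)} = W + 2 W^{2}$ ($p{\left(W \right)} = \left(W^{2} + W^{2}\right) + W = 2 W^{2} + W = W + 2 W^{2}$)
$Q = -1615$ ($Q = 2 - 1617 = -1615$)
$\frac{1}{Q + p{\left(-76 \right)}} = \frac{1}{-1615 - 76 \left(1 + 2 \left(-76\right)\right)} = \frac{1}{-1615 - 76 \left(1 - 152\right)} = \frac{1}{-1615 - -11476} = \frac{1}{-1615 + 11476} = \frac{1}{9861}$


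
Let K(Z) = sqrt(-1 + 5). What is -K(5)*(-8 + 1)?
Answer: 14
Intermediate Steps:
K(Z) = 2 (K(Z) = sqrt(4) = 2)
-K(5)*(-8 + 1) = -2*(-8 + 1) = -2*(-7) = -1*(-14) = 14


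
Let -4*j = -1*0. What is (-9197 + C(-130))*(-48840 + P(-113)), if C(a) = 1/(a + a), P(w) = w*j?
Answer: 5839361682/13 ≈ 4.4918e+8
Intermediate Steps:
j = 0 (j = -(-1)*0/4 = -¼*0 = 0)
P(w) = 0 (P(w) = w*0 = 0)
C(a) = 1/(2*a)
(-9197 + C(-130))*(-48840 + P(-113)) = (-9197 + (½)/(-130))*(-48840 + 0) = (-9197 + (½)*(-1/130))*(-48840) = (-9197 - 1/260)*(-48840) = -2391221/260*(-48840) = 5839361682/13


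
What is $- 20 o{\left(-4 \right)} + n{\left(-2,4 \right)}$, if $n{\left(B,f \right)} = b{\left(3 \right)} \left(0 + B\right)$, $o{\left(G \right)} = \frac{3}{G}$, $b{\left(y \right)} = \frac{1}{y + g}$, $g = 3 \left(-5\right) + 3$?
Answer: $\frac{137}{9} \approx 15.222$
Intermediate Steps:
$g = -12$ ($g = -15 + 3 = -12$)
$b{\left(y \right)} = \frac{1}{-12 + y}$ ($b{\left(y \right)} = \frac{1}{y - 12} = \frac{1}{-12 + y}$)
$n{\left(B,f \right)} = - \frac{B}{9}$ ($n{\left(B,f \right)} = \frac{0 + B}{-12 + 3} = \frac{B}{-9} = - \frac{B}{9}$)
$- 20 o{\left(-4 \right)} + n{\left(-2,4 \right)} = - 20 \frac{3}{-4} - - \frac{2}{9} = - 20 \cdot 3 \left(- \frac{1}{4}\right) + \frac{2}{9} = \left(-20\right) \left(- \frac{3}{4}\right) + \frac{2}{9} = 15 + \frac{2}{9} = \frac{137}{9}$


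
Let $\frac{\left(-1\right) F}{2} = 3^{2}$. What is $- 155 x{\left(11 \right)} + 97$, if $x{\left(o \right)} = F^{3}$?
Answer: $904057$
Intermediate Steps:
$F = -18$ ($F = - 2 \cdot 3^{2} = \left(-2\right) 9 = -18$)
$x{\left(o \right)} = -5832$ ($x{\left(o \right)} = \left(-18\right)^{3} = -5832$)
$- 155 x{\left(11 \right)} + 97 = \left(-155\right) \left(-5832\right) + 97 = 903960 + 97 = 904057$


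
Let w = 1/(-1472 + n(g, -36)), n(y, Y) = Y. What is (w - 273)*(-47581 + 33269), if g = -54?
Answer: 1473008930/377 ≈ 3.9072e+6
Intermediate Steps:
w = -1/1508 (w = 1/(-1472 - 36) = 1/(-1508) = -1/1508 ≈ -0.00066313)
(w - 273)*(-47581 + 33269) = (-1/1508 - 273)*(-47581 + 33269) = -411685/1508*(-14312) = 1473008930/377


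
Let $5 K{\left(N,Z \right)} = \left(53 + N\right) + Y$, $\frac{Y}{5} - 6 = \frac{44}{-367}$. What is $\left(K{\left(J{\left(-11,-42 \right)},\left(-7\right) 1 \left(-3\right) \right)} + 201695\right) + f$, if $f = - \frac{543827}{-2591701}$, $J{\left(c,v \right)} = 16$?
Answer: $\frac{959309891433583}{4755771335} \approx 2.0172 \cdot 10^{5}$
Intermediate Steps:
$Y = \frac{10790}{367}$ ($Y = 30 + 5 \frac{44}{-367} = 30 + 5 \cdot 44 \left(- \frac{1}{367}\right) = 30 + 5 \left(- \frac{44}{367}\right) = 30 - \frac{220}{367} = \frac{10790}{367} \approx 29.401$)
$K{\left(N,Z \right)} = \frac{30241}{1835} + \frac{N}{5}$ ($K{\left(N,Z \right)} = \frac{\left(53 + N\right) + \frac{10790}{367}}{5} = \frac{\frac{30241}{367} + N}{5} = \frac{30241}{1835} + \frac{N}{5}$)
$f = \frac{543827}{2591701}$ ($f = \left(-543827\right) \left(- \frac{1}{2591701}\right) = \frac{543827}{2591701} \approx 0.20983$)
$\left(K{\left(J{\left(-11,-42 \right)},\left(-7\right) 1 \left(-3\right) \right)} + 201695\right) + f = \left(\left(\frac{30241}{1835} + \frac{1}{5} \cdot 16\right) + 201695\right) + \frac{543827}{2591701} = \left(\left(\frac{30241}{1835} + \frac{16}{5}\right) + 201695\right) + \frac{543827}{2591701} = \left(\frac{36113}{1835} + 201695\right) + \frac{543827}{2591701} = \frac{370146438}{1835} + \frac{543827}{2591701} = \frac{959309891433583}{4755771335}$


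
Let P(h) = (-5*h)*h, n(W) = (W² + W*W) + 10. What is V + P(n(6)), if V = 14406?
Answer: -19214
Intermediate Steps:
n(W) = 10 + 2*W² (n(W) = (W² + W²) + 10 = 2*W² + 10 = 10 + 2*W²)
P(h) = -5*h²
V + P(n(6)) = 14406 - 5*(10 + 2*6²)² = 14406 - 5*(10 + 2*36)² = 14406 - 5*(10 + 72)² = 14406 - 5*82² = 14406 - 5*6724 = 14406 - 33620 = -19214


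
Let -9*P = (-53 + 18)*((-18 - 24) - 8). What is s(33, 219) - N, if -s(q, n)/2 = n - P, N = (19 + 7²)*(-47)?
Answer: 21322/9 ≈ 2369.1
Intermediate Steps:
N = -3196 (N = (19 + 49)*(-47) = 68*(-47) = -3196)
P = -1750/9 (P = -(-53 + 18)*((-18 - 24) - 8)/9 = -(-35)*(-42 - 8)/9 = -(-35)*(-50)/9 = -⅑*1750 = -1750/9 ≈ -194.44)
s(q, n) = -3500/9 - 2*n (s(q, n) = -2*(n - 1*(-1750/9)) = -2*(n + 1750/9) = -2*(1750/9 + n) = -3500/9 - 2*n)
s(33, 219) - N = (-3500/9 - 2*219) - 1*(-3196) = (-3500/9 - 438) + 3196 = -7442/9 + 3196 = 21322/9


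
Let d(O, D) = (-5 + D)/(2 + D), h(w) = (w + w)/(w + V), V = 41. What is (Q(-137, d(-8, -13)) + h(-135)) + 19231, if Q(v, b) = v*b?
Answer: 9828010/517 ≈ 19010.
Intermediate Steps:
h(w) = 2*w/(41 + w) (h(w) = (w + w)/(w + 41) = (2*w)/(41 + w) = 2*w/(41 + w))
d(O, D) = (-5 + D)/(2 + D)
Q(v, b) = b*v
(Q(-137, d(-8, -13)) + h(-135)) + 19231 = (((-5 - 13)/(2 - 13))*(-137) + 2*(-135)/(41 - 135)) + 19231 = ((-18/(-11))*(-137) + 2*(-135)/(-94)) + 19231 = (-1/11*(-18)*(-137) + 2*(-135)*(-1/94)) + 19231 = ((18/11)*(-137) + 135/47) + 19231 = (-2466/11 + 135/47) + 19231 = -114417/517 + 19231 = 9828010/517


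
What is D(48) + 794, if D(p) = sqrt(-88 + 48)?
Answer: 794 + 2*I*sqrt(10) ≈ 794.0 + 6.3246*I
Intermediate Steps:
D(p) = 2*I*sqrt(10) (D(p) = sqrt(-40) = 2*I*sqrt(10))
D(48) + 794 = 2*I*sqrt(10) + 794 = 794 + 2*I*sqrt(10)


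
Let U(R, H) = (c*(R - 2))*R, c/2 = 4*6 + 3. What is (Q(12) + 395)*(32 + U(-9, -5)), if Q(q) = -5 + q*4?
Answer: 2355564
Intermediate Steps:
c = 54 (c = 2*(4*6 + 3) = 2*(24 + 3) = 2*27 = 54)
Q(q) = -5 + 4*q
U(R, H) = R*(-108 + 54*R) (U(R, H) = (54*(R - 2))*R = (54*(-2 + R))*R = (-108 + 54*R)*R = R*(-108 + 54*R))
(Q(12) + 395)*(32 + U(-9, -5)) = ((-5 + 4*12) + 395)*(32 + 54*(-9)*(-2 - 9)) = ((-5 + 48) + 395)*(32 + 54*(-9)*(-11)) = (43 + 395)*(32 + 5346) = 438*5378 = 2355564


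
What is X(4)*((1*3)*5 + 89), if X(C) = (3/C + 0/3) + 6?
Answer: 702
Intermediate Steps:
X(C) = 6 + 3/C (X(C) = (3/C + 0*(⅓)) + 6 = (3/C + 0) + 6 = 3/C + 6 = 6 + 3/C)
X(4)*((1*3)*5 + 89) = (6 + 3/4)*((1*3)*5 + 89) = (6 + 3*(¼))*(3*5 + 89) = (6 + ¾)*(15 + 89) = (27/4)*104 = 702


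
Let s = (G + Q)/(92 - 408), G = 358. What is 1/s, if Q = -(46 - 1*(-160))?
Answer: -79/38 ≈ -2.0789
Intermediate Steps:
Q = -206 (Q = -(46 + 160) = -1*206 = -206)
s = -38/79 (s = (358 - 206)/(92 - 408) = 152/(-316) = 152*(-1/316) = -38/79 ≈ -0.48101)
1/s = 1/(-38/79) = -79/38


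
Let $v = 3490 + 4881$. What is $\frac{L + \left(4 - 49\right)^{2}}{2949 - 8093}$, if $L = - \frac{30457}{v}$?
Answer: $- \frac{8460409}{21530212} \approx -0.39296$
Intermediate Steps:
$v = 8371$
$L = - \frac{30457}{8371} \approx -3.6384$
$\frac{L + \left(4 - 49\right)^{2}}{2949 - 8093} = \frac{- \frac{30457}{8371} + \left(4 - 49\right)^{2}}{2949 - 8093} = \frac{- \frac{30457}{8371} + \left(-45\right)^{2}}{-5144} = \left(- \frac{30457}{8371} + 2025\right) \left(- \frac{1}{5144}\right) = \frac{16920818}{8371} \left(- \frac{1}{5144}\right) = - \frac{8460409}{21530212}$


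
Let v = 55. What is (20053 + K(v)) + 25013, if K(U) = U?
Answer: 45121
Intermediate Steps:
(20053 + K(v)) + 25013 = (20053 + 55) + 25013 = 20108 + 25013 = 45121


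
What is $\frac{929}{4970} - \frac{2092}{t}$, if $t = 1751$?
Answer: $- \frac{8770561}{8702470} \approx -1.0078$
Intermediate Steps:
$\frac{929}{4970} - \frac{2092}{t} = \frac{929}{4970} - \frac{2092}{1751} = - \frac{8770561}{8702470}$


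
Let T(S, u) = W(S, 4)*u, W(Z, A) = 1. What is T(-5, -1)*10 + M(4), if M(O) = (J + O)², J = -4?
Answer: -10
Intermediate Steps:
M(O) = (-4 + O)²
T(S, u) = u (T(S, u) = 1*u = u)
T(-5, -1)*10 + M(4) = -1*10 + (-4 + 4)² = -10 + 0² = -10 + 0 = -10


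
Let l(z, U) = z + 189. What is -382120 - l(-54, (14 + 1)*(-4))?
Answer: -382255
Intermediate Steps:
l(z, U) = 189 + z
-382120 - l(-54, (14 + 1)*(-4)) = -382120 - (189 - 54) = -382120 - 1*135 = -382120 - 135 = -382255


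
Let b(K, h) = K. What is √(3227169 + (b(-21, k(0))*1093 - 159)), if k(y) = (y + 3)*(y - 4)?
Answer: √3204057 ≈ 1790.0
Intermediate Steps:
k(y) = (-4 + y)*(3 + y) (k(y) = (3 + y)*(-4 + y) = (-4 + y)*(3 + y))
√(3227169 + (b(-21, k(0))*1093 - 159)) = √(3227169 + (-21*1093 - 159)) = √(3227169 + (-22953 - 159)) = √(3227169 - 23112) = √3204057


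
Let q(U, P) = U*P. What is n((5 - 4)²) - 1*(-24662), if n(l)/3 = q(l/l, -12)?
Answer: 24626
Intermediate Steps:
q(U, P) = P*U
n(l) = -36 (n(l) = 3*(-12*l/l) = 3*(-12*1) = 3*(-12) = -36)
n((5 - 4)²) - 1*(-24662) = -36 - 1*(-24662) = -36 + 24662 = 24626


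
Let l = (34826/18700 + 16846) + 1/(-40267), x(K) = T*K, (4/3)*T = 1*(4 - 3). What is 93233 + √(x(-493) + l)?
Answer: 93233 + √772153867769782883/6845390 ≈ 93361.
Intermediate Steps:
T = ¾ (T = 3*(1*(4 - 3))/4 = 3*(1*1)/4 = (¾)*1 = ¾ ≈ 0.75000)
x(K) = 3*K/4
l = 576650941511/34226950 (l = (34826*(1/18700) + 16846) - 1/40267 = (1583/850 + 16846) - 1/40267 = 14320683/850 - 1/40267 = 576650941511/34226950 ≈ 16848.)
93233 + √(x(-493) + l) = 93233 + √((¾)*(-493) + 576650941511/34226950) = 93233 + √(-1479/4 + 576650941511/34226950) = 93233 + √(1127991053497/68453900) = 93233 + √772153867769782883/6845390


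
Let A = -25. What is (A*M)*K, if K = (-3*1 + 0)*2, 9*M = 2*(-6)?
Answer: -200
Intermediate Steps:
M = -4/3 (M = (2*(-6))/9 = (1/9)*(-12) = -4/3 ≈ -1.3333)
K = -6 (K = (-3 + 0)*2 = -3*2 = -6)
(A*M)*K = -25*(-4/3)*(-6) = (100/3)*(-6) = -200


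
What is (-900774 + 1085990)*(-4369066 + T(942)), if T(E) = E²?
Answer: -644866917632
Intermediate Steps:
(-900774 + 1085990)*(-4369066 + T(942)) = (-900774 + 1085990)*(-4369066 + 942²) = 185216*(-4369066 + 887364) = 185216*(-3481702) = -644866917632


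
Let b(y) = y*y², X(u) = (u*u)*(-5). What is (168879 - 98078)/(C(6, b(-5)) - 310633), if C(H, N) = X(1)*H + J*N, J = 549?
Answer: -70801/379288 ≈ -0.18667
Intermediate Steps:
X(u) = -5*u² (X(u) = u²*(-5) = -5*u²)
b(y) = y³
C(H, N) = -5*H + 549*N (C(H, N) = (-5*1²)*H + 549*N = (-5*1)*H + 549*N = -5*H + 549*N)
(168879 - 98078)/(C(6, b(-5)) - 310633) = (168879 - 98078)/((-5*6 + 549*(-5)³) - 310633) = 70801/((-30 + 549*(-125)) - 310633) = 70801/((-30 - 68625) - 310633) = 70801/(-68655 - 310633) = 70801/(-379288) = 70801*(-1/379288) = -70801/379288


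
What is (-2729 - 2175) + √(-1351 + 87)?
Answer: -4904 + 4*I*√79 ≈ -4904.0 + 35.553*I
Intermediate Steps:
(-2729 - 2175) + √(-1351 + 87) = -4904 + √(-1264) = -4904 + 4*I*√79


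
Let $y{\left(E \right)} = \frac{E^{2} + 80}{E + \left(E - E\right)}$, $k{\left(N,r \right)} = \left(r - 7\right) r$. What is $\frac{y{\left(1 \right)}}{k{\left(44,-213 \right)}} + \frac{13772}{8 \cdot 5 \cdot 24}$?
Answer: $\frac{2689307}{187440} \approx 14.348$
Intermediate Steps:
$k{\left(N,r \right)} = r \left(-7 + r\right)$ ($k{\left(N,r \right)} = \left(-7 + r\right) r = r \left(-7 + r\right)$)
$y{\left(E \right)} = \frac{80 + E^{2}}{E}$ ($y{\left(E \right)} = \frac{80 + E^{2}}{E + 0} = \frac{80 + E^{2}}{E}$)
$\frac{y{\left(1 \right)}}{k{\left(44,-213 \right)}} + \frac{13772}{8 \cdot 5 \cdot 24} = \frac{1 + \frac{80}{1}}{\left(-213\right) \left(-7 - 213\right)} + \frac{13772}{8 \cdot 5 \cdot 24} = \frac{1 + 80 \cdot 1}{\left(-213\right) \left(-220\right)} + \frac{13772}{40 \cdot 24} = \frac{1 + 80}{46860} + \frac{13772}{960} = 81 \cdot \frac{1}{46860} + 13772 \cdot \frac{1}{960} = \frac{27}{15620} + \frac{3443}{240} = \frac{2689307}{187440}$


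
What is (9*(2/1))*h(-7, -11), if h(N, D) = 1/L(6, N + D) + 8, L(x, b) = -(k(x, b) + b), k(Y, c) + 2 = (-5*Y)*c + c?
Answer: 36135/251 ≈ 143.96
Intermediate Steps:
k(Y, c) = -2 + c - 5*Y*c (k(Y, c) = -2 + ((-5*Y)*c + c) = -2 + (-5*Y*c + c) = -2 + (c - 5*Y*c) = -2 + c - 5*Y*c)
L(x, b) = 2 - 2*b + 5*b*x (L(x, b) = -((-2 + b - 5*x*b) + b) = -((-2 + b - 5*b*x) + b) = -(-2 + 2*b - 5*b*x) = 2 - 2*b + 5*b*x)
h(N, D) = 8 + 1/(2 + 28*D + 28*N) (h(N, D) = 1/(2 - 2*(N + D) + 5*(N + D)*6) + 8 = 1/(2 - 2*(D + N) + 5*(D + N)*6) + 8 = 1/(2 + (-2*D - 2*N) + (30*D + 30*N)) + 8 = 1/(2 + 28*D + 28*N) + 8 = 8 + 1/(2 + 28*D + 28*N))
(9*(2/1))*h(-7, -11) = (9*(2/1))*((17 + 224*(-11) + 224*(-7))/(2*(1 + 14*(-11) + 14*(-7)))) = (9*(2*1))*((17 - 2464 - 1568)/(2*(1 - 154 - 98))) = (9*2)*((½)*(-4015)/(-251)) = 18*((½)*(-1/251)*(-4015)) = 18*(4015/502) = 36135/251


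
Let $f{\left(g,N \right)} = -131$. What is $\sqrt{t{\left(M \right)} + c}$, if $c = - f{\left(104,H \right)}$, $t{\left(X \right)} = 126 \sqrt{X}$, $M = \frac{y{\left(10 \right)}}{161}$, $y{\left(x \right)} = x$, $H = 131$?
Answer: $\frac{\sqrt{69299 + 414 \sqrt{1610}}}{23} \approx 12.744$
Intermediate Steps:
$M = \frac{10}{161} \approx 0.062112$
$c = 131$ ($c = \left(-1\right) \left(-131\right) = 131$)
$\sqrt{t{\left(M \right)} + c} = \sqrt{126 \sqrt{\frac{10}{161}} + 131} = \sqrt{126 \frac{\sqrt{1610}}{161} + 131} = \sqrt{\frac{18 \sqrt{1610}}{23} + 131} = \sqrt{131 + \frac{18 \sqrt{1610}}{23}}$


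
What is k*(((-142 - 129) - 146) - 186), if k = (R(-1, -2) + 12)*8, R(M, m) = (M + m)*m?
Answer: -86832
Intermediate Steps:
R(M, m) = m*(M + m)
k = 144 (k = (-2*(-1 - 2) + 12)*8 = (-2*(-3) + 12)*8 = (6 + 12)*8 = 18*8 = 144)
k*(((-142 - 129) - 146) - 186) = 144*(((-142 - 129) - 146) - 186) = 144*((-271 - 146) - 186) = 144*(-417 - 186) = 144*(-603) = -86832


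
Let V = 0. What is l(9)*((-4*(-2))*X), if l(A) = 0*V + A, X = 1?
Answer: 72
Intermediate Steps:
l(A) = A (l(A) = 0*0 + A = 0 + A = A)
l(9)*((-4*(-2))*X) = 9*(-4*(-2)*1) = 9*(8*1) = 9*8 = 72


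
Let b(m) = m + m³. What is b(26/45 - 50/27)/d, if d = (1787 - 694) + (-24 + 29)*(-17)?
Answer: -2055787/620014500 ≈ -0.0033157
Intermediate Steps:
d = 1008 (d = 1093 + 5*(-17) = 1093 - 85 = 1008)
b(26/45 - 50/27)/d = ((26/45 - 50/27) + (26/45 - 50/27)³)/1008 = ((26*(1/45) - 50*1/27) + (26*(1/45) - 50*1/27)³)*(1/1008) = ((26/45 - 50/27) + (26/45 - 50/27)³)*(1/1008) = (-172/135 + (-172/135)³)*(1/1008) = (-172/135 - 5088448/2460375)*(1/1008) = -8223148/2460375*1/1008 = -2055787/620014500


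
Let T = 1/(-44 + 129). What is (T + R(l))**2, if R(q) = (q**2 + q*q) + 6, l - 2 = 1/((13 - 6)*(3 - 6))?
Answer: 261244676641/1405125225 ≈ 185.92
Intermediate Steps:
T = 1/85 ≈ 0.011765
l = 41/21 (l = 2 + 1/((13 - 6)*(3 - 6)) = 2 + 1/(7*(-3)) = 2 + (1/7)*(-1/3) = 2 - 1/21 = 41/21 ≈ 1.9524)
R(q) = 6 + 2*q**2 (R(q) = (q**2 + q**2) + 6 = 2*q**2 + 6 = 6 + 2*q**2)
(T + R(l))**2 = (1/85 + (6 + 2*(41/21)**2))**2 = (1/85 + (6 + 2*(1681/441)))**2 = (1/85 + (6 + 3362/441))**2 = (1/85 + 6008/441)**2 = (511121/37485)**2 = 261244676641/1405125225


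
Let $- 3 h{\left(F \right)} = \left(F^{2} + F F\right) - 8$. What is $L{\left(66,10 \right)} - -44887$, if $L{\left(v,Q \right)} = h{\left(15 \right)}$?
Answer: $\frac{134219}{3} \approx 44740.0$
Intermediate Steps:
$h{\left(F \right)} = \frac{8}{3} - \frac{2 F^{2}}{3}$ ($h{\left(F \right)} = - \frac{\left(F^{2} + F F\right) - 8}{3} = - \frac{\left(F^{2} + F^{2}\right) - 8}{3} = - \frac{2 F^{2} - 8}{3} = - \frac{-8 + 2 F^{2}}{3} = \frac{8}{3} - \frac{2 F^{2}}{3}$)
$L{\left(v,Q \right)} = - \frac{442}{3}$ ($L{\left(v,Q \right)} = \frac{8}{3} - \frac{2 \cdot 15^{2}}{3} = \frac{8}{3} - 150 = - \frac{442}{3}$)
$L{\left(66,10 \right)} - -44887 = - \frac{442}{3} - -44887 = - \frac{442}{3} + 44887 = \frac{134219}{3}$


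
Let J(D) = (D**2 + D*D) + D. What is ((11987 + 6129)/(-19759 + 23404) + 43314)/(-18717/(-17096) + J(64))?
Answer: 2699418156016/514540202985 ≈ 5.2463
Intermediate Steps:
J(D) = D + 2*D**2 (J(D) = (D**2 + D**2) + D = 2*D**2 + D = D + 2*D**2)
((11987 + 6129)/(-19759 + 23404) + 43314)/(-18717/(-17096) + J(64)) = ((11987 + 6129)/(-19759 + 23404) + 43314)/(-18717/(-17096) + 64*(1 + 2*64)) = (18116/3645 + 43314)/(-18717*(-1/17096) + 64*(1 + 128)) = (18116*(1/3645) + 43314)/(18717/17096 + 64*129) = (18116/3645 + 43314)/(18717/17096 + 8256) = 157897646/(3645*(141163293/17096)) = (157897646/3645)*(17096/141163293) = 2699418156016/514540202985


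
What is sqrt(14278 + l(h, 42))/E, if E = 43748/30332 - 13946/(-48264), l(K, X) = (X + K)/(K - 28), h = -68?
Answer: 15249413*sqrt(2056071)/316807943 ≈ 69.020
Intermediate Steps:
l(K, X) = (K + X)/(-28 + K)
E = 316807943/182992956 (E = 43748*(1/30332) - 13946*(-1/48264) = 10937/7583 + 6973/24132 = 316807943/182992956 ≈ 1.7313)
sqrt(14278 + l(h, 42))/E = sqrt(14278 + (-68 + 42)/(-28 - 68))/(316807943/182992956) = sqrt(14278 - 26/(-96))*(182992956/316807943) = sqrt(14278 - 1/96*(-26))*(182992956/316807943) = sqrt(14278 + 13/48)*(182992956/316807943) = sqrt(685357/48)*(182992956/316807943) = (sqrt(2056071)/12)*(182992956/316807943) = 15249413*sqrt(2056071)/316807943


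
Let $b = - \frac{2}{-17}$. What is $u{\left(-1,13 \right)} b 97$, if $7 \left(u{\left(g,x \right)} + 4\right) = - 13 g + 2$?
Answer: $- \frac{2522}{119} \approx -21.193$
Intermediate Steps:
$u{\left(g,x \right)} = - \frac{26}{7} - \frac{13 g}{7}$ ($u{\left(g,x \right)} = -4 + \frac{- 13 g + 2}{7} = -4 + \frac{2 - 13 g}{7} = -4 - \left(- \frac{2}{7} + \frac{13 g}{7}\right) = - \frac{26}{7} - \frac{13 g}{7}$)
$b = \frac{2}{17}$ ($b = \left(-2\right) \left(- \frac{1}{17}\right) = \frac{2}{17} \approx 0.11765$)
$u{\left(-1,13 \right)} b 97 = \left(- \frac{26}{7} - - \frac{13}{7}\right) \frac{2}{17} \cdot 97 = \left(- \frac{26}{7} + \frac{13}{7}\right) \frac{2}{17} \cdot 97 = \left(- \frac{13}{7}\right) \frac{2}{17} \cdot 97 = \left(- \frac{26}{119}\right) 97 = - \frac{2522}{119}$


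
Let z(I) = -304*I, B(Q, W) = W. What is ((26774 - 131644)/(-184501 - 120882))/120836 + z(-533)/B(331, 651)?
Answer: 2989592529526193/12011360191194 ≈ 248.90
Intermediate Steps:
((26774 - 131644)/(-184501 - 120882))/120836 + z(-533)/B(331, 651) = ((26774 - 131644)/(-184501 - 120882))/120836 - 304*(-533)/651 = -104870/(-305383)*(1/120836) + 162032*(1/651) = -104870*(-1/305383)*(1/120836) + 162032/651 = (104870/305383)*(1/120836) + 162032/651 = 52435/18450630094 + 162032/651 = 2989592529526193/12011360191194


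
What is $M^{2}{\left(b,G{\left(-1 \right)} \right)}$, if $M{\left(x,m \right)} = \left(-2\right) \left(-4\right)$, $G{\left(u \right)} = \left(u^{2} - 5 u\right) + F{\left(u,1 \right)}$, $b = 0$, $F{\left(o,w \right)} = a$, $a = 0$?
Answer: $64$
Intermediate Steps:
$F{\left(o,w \right)} = 0$
$G{\left(u \right)} = u^{2} - 5 u$ ($G{\left(u \right)} = \left(u^{2} - 5 u\right) + 0 = u^{2} - 5 u$)
$M{\left(x,m \right)} = 8$
$M^{2}{\left(b,G{\left(-1 \right)} \right)} = 8^{2} = 64$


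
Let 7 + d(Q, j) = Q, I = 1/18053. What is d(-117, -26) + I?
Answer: -2238571/18053 ≈ -124.00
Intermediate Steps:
I = 1/18053 ≈ 5.5392e-5
d(Q, j) = -7 + Q
d(-117, -26) + I = (-7 - 117) + 1/18053 = -124 + 1/18053 = -2238571/18053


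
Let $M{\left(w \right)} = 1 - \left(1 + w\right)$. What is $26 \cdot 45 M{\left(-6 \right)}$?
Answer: $7020$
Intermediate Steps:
$M{\left(w \right)} = - w$ ($M{\left(w \right)} = 1 - \left(1 + w\right) = - w$)
$26 \cdot 45 M{\left(-6 \right)} = 26 \cdot 45 \left(\left(-1\right) \left(-6\right)\right) = 1170 \cdot 6 = 7020$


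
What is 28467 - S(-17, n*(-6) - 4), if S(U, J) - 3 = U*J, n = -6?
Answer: 29008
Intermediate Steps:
S(U, J) = 3 + J*U (S(U, J) = 3 + U*J = 3 + J*U)
28467 - S(-17, n*(-6) - 4) = 28467 - (3 + (-6*(-6) - 4)*(-17)) = 28467 - (3 + (36 - 4)*(-17)) = 28467 - (3 + 32*(-17)) = 28467 - (3 - 544) = 28467 - 1*(-541) = 28467 + 541 = 29008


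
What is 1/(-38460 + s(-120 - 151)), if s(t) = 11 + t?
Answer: -1/38720 ≈ -2.5826e-5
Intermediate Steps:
1/(-38460 + s(-120 - 151)) = 1/(-38460 + (11 + (-120 - 151))) = 1/(-38460 + (11 - 271)) = 1/(-38460 - 260) = 1/(-38720) = -1/38720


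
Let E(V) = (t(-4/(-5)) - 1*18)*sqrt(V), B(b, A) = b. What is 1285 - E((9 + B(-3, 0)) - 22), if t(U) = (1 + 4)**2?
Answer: 1285 - 28*I ≈ 1285.0 - 28.0*I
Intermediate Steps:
t(U) = 25 (t(U) = 5**2 = 25)
E(V) = 7*sqrt(V) (E(V) = (25 - 1*18)*sqrt(V) = (25 - 18)*sqrt(V) = 7*sqrt(V))
1285 - E((9 + B(-3, 0)) - 22) = 1285 - 7*sqrt((9 - 3) - 22) = 1285 - 7*sqrt(6 - 22) = 1285 - 7*sqrt(-16) = 1285 - 7*4*I = 1285 - 28*I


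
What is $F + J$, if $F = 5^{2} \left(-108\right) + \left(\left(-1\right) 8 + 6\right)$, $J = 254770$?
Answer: $252068$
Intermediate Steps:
$F = -2702$ ($F = 25 \left(-108\right) + \left(-8 + 6\right) = -2700 - 2 = -2702$)
$F + J = -2702 + 254770 = 252068$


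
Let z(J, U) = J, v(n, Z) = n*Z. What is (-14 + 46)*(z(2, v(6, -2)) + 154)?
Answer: 4992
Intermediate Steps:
v(n, Z) = Z*n
(-14 + 46)*(z(2, v(6, -2)) + 154) = (-14 + 46)*(2 + 154) = 32*156 = 4992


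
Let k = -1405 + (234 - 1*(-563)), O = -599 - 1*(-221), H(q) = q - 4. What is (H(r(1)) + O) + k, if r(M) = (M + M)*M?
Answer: -988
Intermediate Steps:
r(M) = 2*M**2 (r(M) = (2*M)*M = 2*M**2)
H(q) = -4 + q
O = -378 (O = -599 + 221 = -378)
k = -608 (k = -1405 + (234 + 563) = -1405 + 797 = -608)
(H(r(1)) + O) + k = ((-4 + 2*1**2) - 378) - 608 = ((-4 + 2*1) - 378) - 608 = ((-4 + 2) - 378) - 608 = (-2 - 378) - 608 = -380 - 608 = -988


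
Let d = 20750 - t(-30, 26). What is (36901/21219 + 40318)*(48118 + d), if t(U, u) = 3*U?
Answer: 19665546865398/7073 ≈ 2.7804e+9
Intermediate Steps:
d = 20840 (d = 20750 - 3*(-30) = 20750 - 1*(-90) = 20750 + 90 = 20840)
(36901/21219 + 40318)*(48118 + d) = (36901/21219 + 40318)*(48118 + 20840) = (36901*(1/21219) + 40318)*68958 = (36901/21219 + 40318)*68958 = (855544543/21219)*68958 = 19665546865398/7073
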